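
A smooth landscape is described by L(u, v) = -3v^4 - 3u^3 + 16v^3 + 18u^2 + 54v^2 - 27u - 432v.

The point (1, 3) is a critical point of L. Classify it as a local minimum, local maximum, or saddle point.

local minimum

The mixed partial ∂²L/∂u∂v is 0, so the Hessian at any point is diag(L_uu, L_vv) = diag(18(-u + 2), 12(-3v^2 + 8v + 9)).
At (1, 3): H = diag(18, 72).
Both eigenvalues are positive, so H is positive definite: a local minimum.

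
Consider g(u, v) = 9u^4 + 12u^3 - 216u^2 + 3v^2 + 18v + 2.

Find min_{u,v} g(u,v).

g(u,v) separates as P(u) + Q(v) + 2, so its minimum is min P + min Q + 2.
P'(u) = 36u(u - 3)(u + 4) vanishes at u ∈ {-4, 0, 3}; Q'(v) = 6v + 18 vanishes at v ∈ {-3}.
Local minima of P (where P''>0): P(-4)=-1920, P(3)=-891. Local minima of Q: Q(-3)=-27.
So the global minimum of g is P(-4) + Q(-3) + 2 = -1920 − 27 + 2 = -1945, attained at (-4, -3).

-1945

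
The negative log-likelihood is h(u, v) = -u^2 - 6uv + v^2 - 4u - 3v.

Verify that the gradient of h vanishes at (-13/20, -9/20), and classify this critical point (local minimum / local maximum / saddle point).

∇h = (-2u - 6v - 4, -6u + 2v - 3); substituting (-13/20, -9/20) gives ∇h = (0, 0), so (-13/20, -9/20) is indeed a critical point.
The Hessian of h is constant: H = [[-2, -6], [-6, 2]].
det(H) = (-2)·2 − (-6)² = -40.
Since det(H) < 0, H is indefinite and the critical point is a saddle point.

saddle point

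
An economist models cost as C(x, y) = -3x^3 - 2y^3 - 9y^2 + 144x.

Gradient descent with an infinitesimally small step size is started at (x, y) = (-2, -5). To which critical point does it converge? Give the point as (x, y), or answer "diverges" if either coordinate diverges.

C is separable, so gradient descent decouples: x follows -∂C/∂x, y follows -∂C/∂y.
∂C/∂x = -9(x - 4)(x + 4); at x=-2 this is 108, so x decreases.
∂C/∂y = -6y(y + 3); at y=-5 this is -60, so y increases.
x converges to its nearest critical value -4 (a local min of the x-part); y converges to -3. The iterate converges to (-4, -3).

(-4, -3)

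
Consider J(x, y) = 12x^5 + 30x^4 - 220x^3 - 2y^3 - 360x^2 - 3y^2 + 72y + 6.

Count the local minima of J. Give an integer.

J separates as a function of x plus a function of y, so ∇J=0 decouples.
∂J/∂x = 60x(x - 3)(x + 1)(x + 4) = 0 at x ∈ {-4, -1, 0, 3}; ∂J/∂y = -6(y - 3)(y + 4) = 0 at y ∈ {-4, 3}.
The Hessian is diagonal: diag(J_xx, J_yy). Second derivatives: J_xx(-4)=-5040, J_xx(-1)=720, J_xx(0)=-720, J_xx(3)=5040; J_yy(-4)=42, J_yy(3)=-42.
Local minima occur where both diagonal entries positive: (-1, -4), (3, -4). Count: 2.

2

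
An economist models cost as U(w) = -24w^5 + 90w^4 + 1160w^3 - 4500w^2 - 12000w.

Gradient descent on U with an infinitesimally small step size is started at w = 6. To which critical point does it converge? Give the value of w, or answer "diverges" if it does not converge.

U'(w) = -120(w - 5)(w - 4)(w + 1)(w + 5), so U'(6) = -18480.
Gradient descent moves in the -U' direction, i.e. w is increasing.
There is no critical point above w=6, and U' keeps the same sign, so the iterate runs off to +∞.

diverges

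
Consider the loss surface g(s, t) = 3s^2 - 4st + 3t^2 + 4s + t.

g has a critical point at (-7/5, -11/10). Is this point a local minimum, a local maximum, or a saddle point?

local minimum

The Hessian of g is constant: H = [[6, -4], [-4, 6]].
det(H) = 6·6 − (-4)² = 20.
det(H) > 0 and tr(H) = 12 > 0, so H is positive definite and the point is a local minimum.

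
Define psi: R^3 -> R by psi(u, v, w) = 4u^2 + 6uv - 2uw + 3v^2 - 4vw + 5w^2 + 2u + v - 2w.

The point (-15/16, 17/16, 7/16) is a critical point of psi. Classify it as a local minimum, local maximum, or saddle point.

local minimum

The Hessian is constant: H = [[8, 6, -2], [6, 6, -4], [-2, -4, 10]].
Leading principal minors: Δ₁ = 8, Δ₂ = 12, Δ₃ = 64.
All leading minors are positive, so H is positive definite: a local minimum.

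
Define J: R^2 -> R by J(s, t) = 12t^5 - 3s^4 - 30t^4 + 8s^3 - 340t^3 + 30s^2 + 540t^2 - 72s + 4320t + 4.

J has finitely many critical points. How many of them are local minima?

2

J separates as a function of s plus a function of t, so ∇J=0 decouples.
∂J/∂s = -12(s - 3)(s - 1)(s + 2) = 0 at s ∈ {-2, 1, 3}; ∂J/∂t = 60(t - 4)(t - 3)(t + 2)(t + 3) = 0 at t ∈ {-3, -2, 3, 4}.
The Hessian is diagonal: diag(J_ss, J_tt). Second derivatives: J_ss(-2)=-180, J_ss(1)=72, J_ss(3)=-120; J_tt(-3)=-2520, J_tt(-2)=1800, J_tt(3)=-1800, J_tt(4)=2520.
Local minima occur where both diagonal entries positive: (1, -2), (1, 4). Count: 2.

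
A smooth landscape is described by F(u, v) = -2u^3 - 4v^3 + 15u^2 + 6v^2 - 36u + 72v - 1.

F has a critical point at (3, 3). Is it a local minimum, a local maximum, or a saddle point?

The mixed partial ∂²F/∂u∂v is 0, so the Hessian at any point is diag(F_uu, F_vv) = diag(6(-2u + 5), 12(-2v + 1)).
At (3, 3): H = diag(-6, -60).
Both eigenvalues are negative, so H is negative definite: a local maximum.

local maximum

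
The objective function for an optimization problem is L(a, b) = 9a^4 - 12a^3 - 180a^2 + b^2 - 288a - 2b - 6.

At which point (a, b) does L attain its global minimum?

(4, 1)

L(a,b) separates as P(a) + Q(b) − 6, so its minimum is min P + min Q − 6.
P'(a) = 36(a - 4)(a + 1)(a + 2) vanishes at a ∈ {-2, -1, 4}; Q'(b) = 2b - 2 vanishes at b ∈ {1}.
Local minima of P (where P''>0): P(-2)=96, P(4)=-2496. Local minima of Q: Q(1)=-1.
So the global minimum of L is P(4) + Q(1) − 6 = -2496 − 1 − 6 = -2503, attained at (4, 1).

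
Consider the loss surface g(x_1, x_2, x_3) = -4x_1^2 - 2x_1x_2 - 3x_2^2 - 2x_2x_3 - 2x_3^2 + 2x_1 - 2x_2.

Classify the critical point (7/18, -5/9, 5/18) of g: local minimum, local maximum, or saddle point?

The Hessian is constant: H = [[-8, -2, 0], [-2, -6, -2], [0, -2, -4]].
Leading principal minors: Δ₁ = -8, Δ₂ = 44, Δ₃ = -144.
The minors alternate sign starting negative (−, +, −), so H is negative definite: a local maximum.

local maximum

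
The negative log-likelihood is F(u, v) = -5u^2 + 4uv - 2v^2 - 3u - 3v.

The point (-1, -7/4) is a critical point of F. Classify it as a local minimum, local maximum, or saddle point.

local maximum

The Hessian of F is constant: H = [[-10, 4], [4, -4]].
det(H) = (-10)·(-4) − 4² = 24.
det(H) > 0 and tr(H) = -14 < 0, so H is negative definite and the point is a local maximum.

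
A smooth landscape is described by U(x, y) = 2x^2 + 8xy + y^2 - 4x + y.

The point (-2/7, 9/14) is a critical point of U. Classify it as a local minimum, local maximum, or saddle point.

The Hessian of U is constant: H = [[4, 8], [8, 2]].
det(H) = 4·2 − 8² = -56.
Since det(H) < 0, H is indefinite and the critical point is a saddle point.

saddle point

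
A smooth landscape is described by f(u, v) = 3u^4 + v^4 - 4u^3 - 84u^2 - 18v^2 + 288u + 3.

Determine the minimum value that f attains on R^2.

f(u,v) separates as P(u) + Q(v) + 3, so its minimum is min P + min Q + 3.
P'(u) = 12(u - 3)(u - 2)(u + 4) vanishes at u ∈ {-4, 2, 3}; Q'(v) = 4v(v - 3)(v + 3) vanishes at v ∈ {-3, 0, 3}.
Local minima of P (where P''>0): P(-4)=-1472, P(3)=243. Local minima of Q: Q(-3)=-81, Q(3)=-81.
So the global minimum of f is P(-4) + Q(-3) + 3 = -1472 − 81 + 3 = -1550, attained at (-4, -3).

-1550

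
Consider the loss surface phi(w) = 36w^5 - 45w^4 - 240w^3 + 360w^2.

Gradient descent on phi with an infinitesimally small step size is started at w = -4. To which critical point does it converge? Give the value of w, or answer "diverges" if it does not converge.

phi'(w) = 180w(w - 2)(w - 1)(w + 2), so phi'(-4) = 43200.
Gradient descent moves in the -phi' direction, i.e. w is decreasing.
There is no critical point below w=-4, and phi' keeps the same sign, so the iterate runs off to −∞.

diverges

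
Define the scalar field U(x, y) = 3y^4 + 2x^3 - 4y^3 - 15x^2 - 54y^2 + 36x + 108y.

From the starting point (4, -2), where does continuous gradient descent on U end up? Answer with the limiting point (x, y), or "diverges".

U is separable, so gradient descent decouples: x follows -∂U/∂x, y follows -∂U/∂y.
∂U/∂x = 6(x - 3)(x - 2); at x=4 this is 12, so x decreases.
∂U/∂y = 12(y - 3)(y - 1)(y + 3); at y=-2 this is 180, so y decreases.
x converges to its nearest critical value 3 (a local min of the x-part); y converges to -3. The iterate converges to (3, -3).

(3, -3)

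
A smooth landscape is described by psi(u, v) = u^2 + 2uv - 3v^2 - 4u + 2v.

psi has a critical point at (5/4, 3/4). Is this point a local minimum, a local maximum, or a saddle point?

saddle point

The Hessian of psi is constant: H = [[2, 2], [2, -6]].
det(H) = 2·(-6) − 2² = -16.
Since det(H) < 0, H is indefinite and the critical point is a saddle point.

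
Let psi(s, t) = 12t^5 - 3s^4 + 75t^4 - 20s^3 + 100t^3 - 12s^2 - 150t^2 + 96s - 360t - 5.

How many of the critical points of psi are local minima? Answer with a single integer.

psi separates as a function of s plus a function of t, so ∇psi=0 decouples.
∂psi/∂s = -12(s - 1)(s + 2)(s + 4) = 0 at s ∈ {-4, -2, 1}; ∂psi/∂t = 60(t - 1)(t + 1)(t + 2)(t + 3) = 0 at t ∈ {-3, -2, -1, 1}.
The Hessian is diagonal: diag(psi_ss, psi_tt). Second derivatives: psi_ss(-4)=-120, psi_ss(-2)=72, psi_ss(1)=-180; psi_tt(-3)=-480, psi_tt(-2)=180, psi_tt(-1)=-240, psi_tt(1)=1440.
Local minima occur where both diagonal entries positive: (-2, -2), (-2, 1). Count: 2.

2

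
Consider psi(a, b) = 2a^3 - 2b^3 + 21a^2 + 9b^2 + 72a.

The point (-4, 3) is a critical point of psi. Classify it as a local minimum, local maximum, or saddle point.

The mixed partial ∂²psi/∂a∂b is 0, so the Hessian at any point is diag(psi_aa, psi_bb) = diag(6(2a + 7), 6(-2b + 3)).
At (-4, 3): H = diag(-6, -18).
Both eigenvalues are negative, so H is negative definite: a local maximum.

local maximum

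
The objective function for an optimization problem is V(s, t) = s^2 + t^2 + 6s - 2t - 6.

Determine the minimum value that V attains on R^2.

V(s,t) separates as P(s) + Q(t) − 6, so its minimum is min P + min Q − 6.
P'(s) = 2s + 6 vanishes at s ∈ {-3}; Q'(t) = 2(t - 1) vanishes at t ∈ {1}.
Local minima of P (where P''>0): P(-3)=-9. Local minima of Q: Q(1)=-1.
So the global minimum of V is P(-3) + Q(1) − 6 = -9 − 1 − 6 = -16, attained at (-3, 1).

-16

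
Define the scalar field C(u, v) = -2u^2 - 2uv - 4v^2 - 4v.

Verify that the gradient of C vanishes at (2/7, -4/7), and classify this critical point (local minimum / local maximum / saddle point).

local maximum

∇C = (-4u - 2v, -2u - 8v - 4); substituting (2/7, -4/7) gives ∇C = (0, 0), so (2/7, -4/7) is indeed a critical point.
The Hessian of C is constant: H = [[-4, -2], [-2, -8]].
det(H) = (-4)·(-8) − (-2)² = 28.
det(H) > 0 and tr(H) = -12 < 0, so H is negative definite and the point is a local maximum.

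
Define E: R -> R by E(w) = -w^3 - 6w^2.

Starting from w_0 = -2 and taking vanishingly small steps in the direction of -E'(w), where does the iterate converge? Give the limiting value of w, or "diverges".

E'(w) = -3w(w + 4), so E'(-2) = 12.
Gradient descent moves in the -E' direction, i.e. w is decreasing.
The nearest critical point in that direction is w = -4, where E'' = 12 > 0 (a local minimum). The iterate converges there.

-4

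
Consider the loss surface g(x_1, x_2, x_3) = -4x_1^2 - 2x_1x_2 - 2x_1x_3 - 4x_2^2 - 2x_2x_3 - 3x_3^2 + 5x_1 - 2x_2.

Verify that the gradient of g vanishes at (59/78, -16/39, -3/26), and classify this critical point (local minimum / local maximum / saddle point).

local maximum

∇g = (-8x_1 - 2x_2 - 2x_3 + 5, -2x_1 - 8x_2 - 2x_3 - 2, -2x_1 - 2x_2 - 6x_3); substituting (59/78, -16/39, -3/26) gives ∇g = (0, 0, 0), so (59/78, -16/39, -3/26) is indeed a critical point.
The Hessian is constant: H = [[-8, -2, -2], [-2, -8, -2], [-2, -2, -6]].
Leading principal minors: Δ₁ = -8, Δ₂ = 60, Δ₃ = -312.
The minors alternate sign starting negative (−, +, −), so H is negative definite: a local maximum.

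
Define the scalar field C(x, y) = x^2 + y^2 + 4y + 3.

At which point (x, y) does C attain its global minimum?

(0, -2)

C(x,y) separates as P(x) + Q(y) + 3, so its minimum is min P + min Q + 3.
P'(x) = 2x vanishes at x ∈ {0}; Q'(y) = 2y + 4 vanishes at y ∈ {-2}.
Local minima of P (where P''>0): P(0)=0. Local minima of Q: Q(-2)=-4.
So the global minimum of C is P(0) + Q(-2) + 3 = 0 − 4 + 3 = -1, attained at (0, -2).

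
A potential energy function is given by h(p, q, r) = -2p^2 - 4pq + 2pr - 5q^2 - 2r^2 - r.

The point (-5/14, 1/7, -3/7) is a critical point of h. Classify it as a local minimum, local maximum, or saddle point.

local maximum

The Hessian is constant: H = [[-4, -4, 2], [-4, -10, 0], [2, 0, -4]].
Leading principal minors: Δ₁ = -4, Δ₂ = 24, Δ₃ = -56.
The minors alternate sign starting negative (−, +, −), so H is negative definite: a local maximum.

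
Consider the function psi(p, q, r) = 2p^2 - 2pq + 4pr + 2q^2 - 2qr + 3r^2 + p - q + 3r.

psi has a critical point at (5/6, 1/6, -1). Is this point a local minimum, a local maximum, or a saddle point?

The Hessian is constant: H = [[4, -2, 4], [-2, 4, -2], [4, -2, 6]].
Leading principal minors: Δ₁ = 4, Δ₂ = 12, Δ₃ = 24.
All leading minors are positive, so H is positive definite: a local minimum.

local minimum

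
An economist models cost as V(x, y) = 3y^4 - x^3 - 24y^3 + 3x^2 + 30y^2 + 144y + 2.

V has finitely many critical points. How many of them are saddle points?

V separates as a function of x plus a function of y, so ∇V=0 decouples.
∂V/∂x = -3x(x - 2) = 0 at x ∈ {0, 2}; ∂V/∂y = 12(y - 4)(y - 3)(y + 1) = 0 at y ∈ {-1, 3, 4}.
The Hessian is diagonal: diag(V_xx, V_yy). Second derivatives: V_xx(0)=6, V_xx(2)=-6; V_yy(-1)=240, V_yy(3)=-48, V_yy(4)=60.
Saddle points occur where the two diagonal entries have opposite signs: (0, 3), (2, -1), (2, 4). Count: 3.

3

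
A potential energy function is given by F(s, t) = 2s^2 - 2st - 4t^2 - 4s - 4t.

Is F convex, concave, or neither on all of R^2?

F is quadratic, so its Hessian is the constant matrix H = [[4, -2], [-2, -8]].
det(H) = -36, tr(H) = -4.
det(H) < 0, so H is indefinite: neither convex nor concave.

neither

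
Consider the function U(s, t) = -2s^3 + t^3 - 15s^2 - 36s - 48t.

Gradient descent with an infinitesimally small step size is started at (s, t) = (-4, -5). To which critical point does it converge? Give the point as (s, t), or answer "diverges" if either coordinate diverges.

diverges

U is separable, so gradient descent decouples: s follows -∂U/∂s, t follows -∂U/∂t.
∂U/∂s = -6(s + 2)(s + 3); at s=-4 this is -12, so s increases.
∂U/∂t = 3(t - 4)(t + 4); at t=-5 this is 27, so t decreases.
The t-coordinate has no critical point in that direction and runs off to infinity.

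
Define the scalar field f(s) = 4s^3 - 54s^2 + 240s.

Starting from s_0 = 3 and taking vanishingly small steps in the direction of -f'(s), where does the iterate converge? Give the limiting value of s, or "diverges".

f'(s) = 12(s - 5)(s - 4), so f'(3) = 24.
Gradient descent moves in the -f' direction, i.e. s is decreasing.
There is no critical point below s=3, and f' keeps the same sign, so the iterate runs off to −∞.

diverges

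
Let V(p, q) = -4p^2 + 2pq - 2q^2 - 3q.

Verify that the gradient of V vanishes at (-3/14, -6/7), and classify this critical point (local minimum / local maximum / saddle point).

∇V = (-8p + 2q, 2p - 4q - 3); substituting (-3/14, -6/7) gives ∇V = (0, 0), so (-3/14, -6/7) is indeed a critical point.
The Hessian of V is constant: H = [[-8, 2], [2, -4]].
det(H) = (-8)·(-4) − 2² = 28.
det(H) > 0 and tr(H) = -12 < 0, so H is negative definite and the point is a local maximum.

local maximum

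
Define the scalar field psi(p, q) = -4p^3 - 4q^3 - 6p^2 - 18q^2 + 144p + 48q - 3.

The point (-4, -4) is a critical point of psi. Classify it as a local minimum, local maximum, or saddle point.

The mixed partial ∂²psi/∂p∂q is 0, so the Hessian at any point is diag(psi_pp, psi_qq) = diag(-12(2p + 1), -12(2q + 3)).
At (-4, -4): H = diag(84, 60).
Both eigenvalues are positive, so H is positive definite: a local minimum.

local minimum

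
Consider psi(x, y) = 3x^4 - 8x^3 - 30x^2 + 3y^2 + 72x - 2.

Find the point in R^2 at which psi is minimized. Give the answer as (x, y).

(-2, 0)

psi(x,y) separates as P(x) + Q(y) − 2, so its minimum is min P + min Q − 2.
P'(x) = 12(x - 3)(x - 1)(x + 2) vanishes at x ∈ {-2, 1, 3}; Q'(y) = 6y vanishes at y ∈ {0}.
Local minima of P (where P''>0): P(-2)=-152, P(3)=-27. Local minima of Q: Q(0)=0.
So the global minimum of psi is P(-2) + Q(0) − 2 = -152 + 0 − 2 = -154, attained at (-2, 0).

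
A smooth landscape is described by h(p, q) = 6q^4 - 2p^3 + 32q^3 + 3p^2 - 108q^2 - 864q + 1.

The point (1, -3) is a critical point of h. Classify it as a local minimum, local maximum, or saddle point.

local maximum

The mixed partial ∂²h/∂p∂q is 0, so the Hessian at any point is diag(h_pp, h_qq) = diag(6(-2p + 1), 24(3q^2 + 8q - 9)).
At (1, -3): H = diag(-6, -144).
Both eigenvalues are negative, so H is negative definite: a local maximum.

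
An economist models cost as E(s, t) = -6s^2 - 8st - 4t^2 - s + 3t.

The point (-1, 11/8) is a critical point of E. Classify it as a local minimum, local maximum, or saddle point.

local maximum

The Hessian of E is constant: H = [[-12, -8], [-8, -8]].
det(H) = (-12)·(-8) − (-8)² = 32.
det(H) > 0 and tr(H) = -20 < 0, so H is negative definite and the point is a local maximum.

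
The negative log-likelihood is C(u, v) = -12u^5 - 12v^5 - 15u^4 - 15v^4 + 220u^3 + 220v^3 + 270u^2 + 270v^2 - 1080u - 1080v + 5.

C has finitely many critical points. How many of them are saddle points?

8

C separates as a function of u plus a function of v, so ∇C=0 decouples.
∂C/∂u = -60(u - 3)(u - 1)(u + 2)(u + 3) = 0 at u ∈ {-3, -2, 1, 3}; ∂C/∂v = -60(v - 3)(v - 1)(v + 2)(v + 3) = 0 at v ∈ {-3, -2, 1, 3}.
The Hessian is diagonal: diag(C_uu, C_vv). Second derivatives: C_uu(-3)=1440, C_uu(-2)=-900, C_uu(1)=1440, C_uu(3)=-3600; C_vv(-3)=1440, C_vv(-2)=-900, C_vv(1)=1440, C_vv(3)=-3600.
Saddle points occur where the two diagonal entries have opposite signs: (-3, -2), (-3, 3), (-2, -3), (-2, 1), (1, -2), (1, 3), (3, -3), (3, 1). Count: 8.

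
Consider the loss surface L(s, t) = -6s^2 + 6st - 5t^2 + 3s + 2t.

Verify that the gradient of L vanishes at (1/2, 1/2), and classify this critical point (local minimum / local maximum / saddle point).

∇L = (-12s + 6t + 3, 6s - 10t + 2); substituting (1/2, 1/2) gives ∇L = (0, 0), so (1/2, 1/2) is indeed a critical point.
The Hessian of L is constant: H = [[-12, 6], [6, -10]].
det(H) = (-12)·(-10) − 6² = 84.
det(H) > 0 and tr(H) = -22 < 0, so H is negative definite and the point is a local maximum.

local maximum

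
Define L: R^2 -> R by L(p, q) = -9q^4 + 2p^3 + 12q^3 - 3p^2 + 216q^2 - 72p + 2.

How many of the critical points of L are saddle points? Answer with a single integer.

L separates as a function of p plus a function of q, so ∇L=0 decouples.
∂L/∂p = 6(p - 4)(p + 3) = 0 at p ∈ {-3, 4}; ∂L/∂q = -36q(q - 4)(q + 3) = 0 at q ∈ {-3, 0, 4}.
The Hessian is diagonal: diag(L_pp, L_qq). Second derivatives: L_pp(-3)=-42, L_pp(4)=42; L_qq(-3)=-756, L_qq(0)=432, L_qq(4)=-1008.
Saddle points occur where the two diagonal entries have opposite signs: (-3, 0), (4, -3), (4, 4). Count: 3.

3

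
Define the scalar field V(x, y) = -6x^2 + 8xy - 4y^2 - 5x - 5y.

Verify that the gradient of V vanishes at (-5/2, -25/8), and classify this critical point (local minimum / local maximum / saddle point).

∇V = (-12x + 8y - 5, 8x - 8y - 5); substituting (-5/2, -25/8) gives ∇V = (0, 0), so (-5/2, -25/8) is indeed a critical point.
The Hessian of V is constant: H = [[-12, 8], [8, -8]].
det(H) = (-12)·(-8) − 8² = 32.
det(H) > 0 and tr(H) = -20 < 0, so H is negative definite and the point is a local maximum.

local maximum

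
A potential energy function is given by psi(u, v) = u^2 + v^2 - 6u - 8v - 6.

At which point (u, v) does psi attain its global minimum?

psi(u,v) separates as P(u) + Q(v) − 6, so its minimum is min P + min Q − 6.
P'(u) = 2u - 6 vanishes at u ∈ {3}; Q'(v) = 2v - 8 vanishes at v ∈ {4}.
Local minima of P (where P''>0): P(3)=-9. Local minima of Q: Q(4)=-16.
So the global minimum of psi is P(3) + Q(4) − 6 = -9 − 16 − 6 = -31, attained at (3, 4).

(3, 4)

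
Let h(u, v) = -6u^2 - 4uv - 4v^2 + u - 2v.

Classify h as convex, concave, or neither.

h is quadratic, so its Hessian is the constant matrix H = [[-12, -4], [-4, -8]].
det(H) = 80, tr(H) = -20.
det(H) > 0 and tr(H) < 0, so H is negative definite everywhere: concave.

concave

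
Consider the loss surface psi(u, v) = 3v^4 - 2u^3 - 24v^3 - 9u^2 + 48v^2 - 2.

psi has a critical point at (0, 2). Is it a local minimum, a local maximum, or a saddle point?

local maximum

The mixed partial ∂²psi/∂u∂v is 0, so the Hessian at any point is diag(psi_uu, psi_vv) = diag(-6(2u + 3), 12(3v^2 - 12v + 8)).
At (0, 2): H = diag(-18, -48).
Both eigenvalues are negative, so H is negative definite: a local maximum.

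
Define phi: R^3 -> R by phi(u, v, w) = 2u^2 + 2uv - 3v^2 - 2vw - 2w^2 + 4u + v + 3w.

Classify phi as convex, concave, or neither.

phi is quadratic, so its Hessian is the constant matrix H = [[4, 2, 0], [2, -6, -2], [0, -2, -4]].
Leading principal minors: 4, -28, 96.
Neither pattern holds ⇒ H is indefinite ⇒ neither convex nor concave.

neither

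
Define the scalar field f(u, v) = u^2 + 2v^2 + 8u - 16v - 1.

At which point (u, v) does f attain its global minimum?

f(u,v) separates as P(u) + Q(v) − 1, so its minimum is min P + min Q − 1.
P'(u) = 2u + 8 vanishes at u ∈ {-4}; Q'(v) = 4v - 16 vanishes at v ∈ {4}.
Local minima of P (where P''>0): P(-4)=-16. Local minima of Q: Q(4)=-32.
So the global minimum of f is P(-4) + Q(4) − 1 = -16 − 32 − 1 = -49, attained at (-4, 4).

(-4, 4)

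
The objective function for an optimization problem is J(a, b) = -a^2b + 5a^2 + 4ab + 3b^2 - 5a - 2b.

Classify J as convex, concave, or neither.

The term -a^2b is cubic, so the Hessian is not constant.
∂²J/∂a² = -2b + 10, which takes both signs as b varies (negative for sufficiently large b). A diagonal entry of the Hessian changing sign means the Hessian is neither positive- nor negative-semidefinite on all of R^2.

neither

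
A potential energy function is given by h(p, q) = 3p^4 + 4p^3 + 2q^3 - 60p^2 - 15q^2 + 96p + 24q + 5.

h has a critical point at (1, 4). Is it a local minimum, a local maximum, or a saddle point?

saddle point

The mixed partial ∂²h/∂p∂q is 0, so the Hessian at any point is diag(h_pp, h_qq) = diag(12(3p^2 + 2p - 10), 6(2q - 5)).
At (1, 4): H = diag(-60, 18).
The eigenvalues have opposite signs, so H is indefinite: a saddle point.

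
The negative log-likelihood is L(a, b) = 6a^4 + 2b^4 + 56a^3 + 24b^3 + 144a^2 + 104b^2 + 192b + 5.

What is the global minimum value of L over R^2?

-123

L(a,b) separates as P(a) + Q(b) + 5, so its minimum is min P + min Q + 5.
P'(a) = 24a(a + 3)(a + 4) vanishes at a ∈ {-4, -3, 0}; Q'(b) = 8(b + 2)(b + 3)(b + 4) vanishes at b ∈ {-4, -3, -2}.
Local minima of P (where P''>0): P(-4)=256, P(0)=0. Local minima of Q: Q(-4)=-128, Q(-2)=-128.
So the global minimum of L is P(0) + Q(-4) + 5 = 0 − 128 + 5 = -123, attained at (0, -4).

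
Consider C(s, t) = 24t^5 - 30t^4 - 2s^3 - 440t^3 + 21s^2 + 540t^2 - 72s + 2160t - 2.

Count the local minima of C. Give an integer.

2

C separates as a function of s plus a function of t, so ∇C=0 decouples.
∂C/∂s = -6(s - 4)(s - 3) = 0 at s ∈ {3, 4}; ∂C/∂t = 120(t - 3)(t - 2)(t + 1)(t + 3) = 0 at t ∈ {-3, -1, 2, 3}.
The Hessian is diagonal: diag(C_ss, C_tt). Second derivatives: C_ss(3)=6, C_ss(4)=-6; C_tt(-3)=-7200, C_tt(-1)=2880, C_tt(2)=-1800, C_tt(3)=2880.
Local minima occur where both diagonal entries positive: (3, -1), (3, 3). Count: 2.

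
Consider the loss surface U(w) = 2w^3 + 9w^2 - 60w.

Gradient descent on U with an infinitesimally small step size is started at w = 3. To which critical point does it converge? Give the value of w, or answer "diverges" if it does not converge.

U'(w) = 6(w - 2)(w + 5), so U'(3) = 48.
Gradient descent moves in the -U' direction, i.e. w is decreasing.
The nearest critical point in that direction is w = 2, where U'' = 42 > 0 (a local minimum). The iterate converges there.

2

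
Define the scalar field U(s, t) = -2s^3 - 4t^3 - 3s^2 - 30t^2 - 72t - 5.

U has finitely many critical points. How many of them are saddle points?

U separates as a function of s plus a function of t, so ∇U=0 decouples.
∂U/∂s = -6s(s + 1) = 0 at s ∈ {-1, 0}; ∂U/∂t = -12(t + 2)(t + 3) = 0 at t ∈ {-3, -2}.
The Hessian is diagonal: diag(U_ss, U_tt). Second derivatives: U_ss(-1)=6, U_ss(0)=-6; U_tt(-3)=12, U_tt(-2)=-12.
Saddle points occur where the two diagonal entries have opposite signs: (-1, -2), (0, -3). Count: 2.

2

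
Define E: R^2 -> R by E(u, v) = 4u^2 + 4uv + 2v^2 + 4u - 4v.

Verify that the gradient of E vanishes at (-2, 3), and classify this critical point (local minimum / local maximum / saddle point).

∇E = (8u + 4v + 4, 4u + 4v - 4); substituting (-2, 3) gives ∇E = (0, 0), so (-2, 3) is indeed a critical point.
The Hessian of E is constant: H = [[8, 4], [4, 4]].
det(H) = 8·4 − 4² = 16.
det(H) > 0 and tr(H) = 12 > 0, so H is positive definite and the point is a local minimum.

local minimum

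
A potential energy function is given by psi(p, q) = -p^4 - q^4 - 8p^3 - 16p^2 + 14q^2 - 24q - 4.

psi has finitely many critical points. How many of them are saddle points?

4

psi separates as a function of p plus a function of q, so ∇psi=0 decouples.
∂psi/∂p = -4p(p + 2)(p + 4) = 0 at p ∈ {-4, -2, 0}; ∂psi/∂q = -4(q - 2)(q - 1)(q + 3) = 0 at q ∈ {-3, 1, 2}.
The Hessian is diagonal: diag(psi_pp, psi_qq). Second derivatives: psi_pp(-4)=-32, psi_pp(-2)=16, psi_pp(0)=-32; psi_qq(-3)=-80, psi_qq(1)=16, psi_qq(2)=-20.
Saddle points occur where the two diagonal entries have opposite signs: (-4, 1), (-2, -3), (-2, 2), (0, 1). Count: 4.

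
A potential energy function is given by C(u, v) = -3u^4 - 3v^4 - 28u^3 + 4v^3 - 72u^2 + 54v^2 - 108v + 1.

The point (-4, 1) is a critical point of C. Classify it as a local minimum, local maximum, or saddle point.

The mixed partial ∂²C/∂u∂v is 0, so the Hessian at any point is diag(C_uu, C_vv) = diag(-12(3u^2 + 14u + 12), 12(-3v^2 + 2v + 9)).
At (-4, 1): H = diag(-48, 96).
The eigenvalues have opposite signs, so H is indefinite: a saddle point.

saddle point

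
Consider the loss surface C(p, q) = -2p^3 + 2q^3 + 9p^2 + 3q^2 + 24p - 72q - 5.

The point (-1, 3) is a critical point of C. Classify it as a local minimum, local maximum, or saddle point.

The mixed partial ∂²C/∂p∂q is 0, so the Hessian at any point is diag(C_pp, C_qq) = diag(6(-2p + 3), 6(2q + 1)).
At (-1, 3): H = diag(30, 42).
Both eigenvalues are positive, so H is positive definite: a local minimum.

local minimum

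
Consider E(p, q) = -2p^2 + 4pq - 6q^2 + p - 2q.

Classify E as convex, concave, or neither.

concave

E is quadratic, so its Hessian is the constant matrix H = [[-4, 4], [4, -12]].
det(H) = 32, tr(H) = -16.
det(H) > 0 and tr(H) < 0, so H is negative definite everywhere: concave.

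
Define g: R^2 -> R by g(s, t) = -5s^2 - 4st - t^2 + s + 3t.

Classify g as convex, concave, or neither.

g is quadratic, so its Hessian is the constant matrix H = [[-10, -4], [-4, -2]].
det(H) = 4, tr(H) = -12.
det(H) > 0 and tr(H) < 0, so H is negative definite everywhere: concave.

concave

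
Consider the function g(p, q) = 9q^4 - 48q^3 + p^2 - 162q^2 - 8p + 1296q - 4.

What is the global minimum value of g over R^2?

g(p,q) separates as A(p) + B(q) − 4, so its minimum is min A + min B − 4.
A'(p) = 2p - 8 vanishes at p ∈ {4}; B'(q) = 36(q - 4)(q - 3)(q + 3) vanishes at q ∈ {-3, 3, 4}.
Local minima of A (where A''>0): A(4)=-16. Local minima of B: B(-3)=-3321, B(4)=1824.
So the global minimum of g is A(4) + B(-3) − 4 = -16 − 3321 − 4 = -3341, attained at (4, -3).

-3341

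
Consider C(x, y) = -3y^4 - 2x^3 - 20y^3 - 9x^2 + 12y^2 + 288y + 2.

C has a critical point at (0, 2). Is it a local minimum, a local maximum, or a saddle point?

local maximum

The mixed partial ∂²C/∂x∂y is 0, so the Hessian at any point is diag(C_xx, C_yy) = diag(-6(2x + 3), 12(-3y^2 - 10y + 2)).
At (0, 2): H = diag(-18, -360).
Both eigenvalues are negative, so H is negative definite: a local maximum.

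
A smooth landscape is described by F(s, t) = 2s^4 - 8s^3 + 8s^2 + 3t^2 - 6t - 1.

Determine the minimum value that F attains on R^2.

F(s,t) separates as P(s) + Q(t) − 1, so its minimum is min P + min Q − 1.
P'(s) = 8s(s - 2)(s - 1) vanishes at s ∈ {0, 1, 2}; Q'(t) = 6(t - 1) vanishes at t ∈ {1}.
Local minima of P (where P''>0): P(0)=0, P(2)=0. Local minima of Q: Q(1)=-3.
So the global minimum of F is P(0) + Q(1) − 1 = 0 − 3 − 1 = -4, attained at (0, 1).

-4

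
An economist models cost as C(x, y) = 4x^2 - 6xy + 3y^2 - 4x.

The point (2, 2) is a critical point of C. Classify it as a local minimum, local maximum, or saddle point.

The Hessian of C is constant: H = [[8, -6], [-6, 6]].
det(H) = 8·6 − (-6)² = 12.
det(H) > 0 and tr(H) = 14 > 0, so H is positive definite and the point is a local minimum.

local minimum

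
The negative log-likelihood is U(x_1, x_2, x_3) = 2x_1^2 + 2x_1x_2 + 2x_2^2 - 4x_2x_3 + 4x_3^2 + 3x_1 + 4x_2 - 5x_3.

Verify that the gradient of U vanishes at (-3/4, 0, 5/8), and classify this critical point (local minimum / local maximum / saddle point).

∇U = (4x_1 + 2x_2 + 3, 2x_1 + 4x_2 - 4x_3 + 4, -4x_2 + 8x_3 - 5); substituting (-3/4, 0, 5/8) gives ∇U = (0, 0, 0), so (-3/4, 0, 5/8) is indeed a critical point.
The Hessian is constant: H = [[4, 2, 0], [2, 4, -4], [0, -4, 8]].
Leading principal minors: Δ₁ = 4, Δ₂ = 12, Δ₃ = 32.
All leading minors are positive, so H is positive definite: a local minimum.

local minimum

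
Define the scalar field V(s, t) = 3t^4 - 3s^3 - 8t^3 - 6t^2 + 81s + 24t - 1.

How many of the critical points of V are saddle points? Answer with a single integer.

3

V separates as a function of s plus a function of t, so ∇V=0 decouples.
∂V/∂s = -9(s - 3)(s + 3) = 0 at s ∈ {-3, 3}; ∂V/∂t = 12(t - 2)(t - 1)(t + 1) = 0 at t ∈ {-1, 1, 2}.
The Hessian is diagonal: diag(V_ss, V_tt). Second derivatives: V_ss(-3)=54, V_ss(3)=-54; V_tt(-1)=72, V_tt(1)=-24, V_tt(2)=36.
Saddle points occur where the two diagonal entries have opposite signs: (-3, 1), (3, -1), (3, 2). Count: 3.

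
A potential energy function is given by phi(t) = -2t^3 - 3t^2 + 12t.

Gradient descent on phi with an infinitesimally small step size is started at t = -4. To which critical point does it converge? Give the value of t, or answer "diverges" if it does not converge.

-2

phi'(t) = -6(t - 1)(t + 2), so phi'(-4) = -60.
Gradient descent moves in the -phi' direction, i.e. t is increasing.
The nearest critical point in that direction is t = -2, where phi'' = 18 > 0 (a local minimum). The iterate converges there.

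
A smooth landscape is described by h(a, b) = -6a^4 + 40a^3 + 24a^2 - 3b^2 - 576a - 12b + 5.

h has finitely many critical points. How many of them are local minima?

0

h separates as a function of a plus a function of b, so ∇h=0 decouples.
∂h/∂a = -24(a - 4)(a - 3)(a + 2) = 0 at a ∈ {-2, 3, 4}; ∂h/∂b = -6(b + 2) = 0 at b ∈ {-2}.
The Hessian is diagonal: diag(h_aa, h_bb). Second derivatives: h_aa(-2)=-720, h_aa(3)=120, h_aa(4)=-144; h_bb(-2)=-6.
Local minima occur where both diagonal entries positive: none. Count: 0.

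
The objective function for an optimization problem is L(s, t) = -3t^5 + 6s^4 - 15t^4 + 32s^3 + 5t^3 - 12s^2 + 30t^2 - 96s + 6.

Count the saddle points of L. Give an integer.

L separates as a function of s plus a function of t, so ∇L=0 decouples.
∂L/∂s = 24(s - 1)(s + 1)(s + 4) = 0 at s ∈ {-4, -1, 1}; ∂L/∂t = -15t(t - 1)(t + 1)(t + 4) = 0 at t ∈ {-4, -1, 0, 1}.
The Hessian is diagonal: diag(L_ss, L_tt). Second derivatives: L_ss(-4)=360, L_ss(-1)=-144, L_ss(1)=240; L_tt(-4)=900, L_tt(-1)=-90, L_tt(0)=60, L_tt(1)=-150.
Saddle points occur where the two diagonal entries have opposite signs: (-4, -1), (-4, 1), (-1, -4), (-1, 0), (1, -1), (1, 1). Count: 6.

6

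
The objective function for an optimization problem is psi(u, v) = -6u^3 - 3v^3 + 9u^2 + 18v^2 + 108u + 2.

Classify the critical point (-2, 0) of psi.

local minimum

The mixed partial ∂²psi/∂u∂v is 0, so the Hessian at any point is diag(psi_uu, psi_vv) = diag(18(-2u + 1), 18(-v + 2)).
At (-2, 0): H = diag(90, 36).
Both eigenvalues are positive, so H is positive definite: a local minimum.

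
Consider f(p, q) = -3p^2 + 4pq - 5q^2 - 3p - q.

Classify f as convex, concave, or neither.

f is quadratic, so its Hessian is the constant matrix H = [[-6, 4], [4, -10]].
det(H) = 44, tr(H) = -16.
det(H) > 0 and tr(H) < 0, so H is negative definite everywhere: concave.

concave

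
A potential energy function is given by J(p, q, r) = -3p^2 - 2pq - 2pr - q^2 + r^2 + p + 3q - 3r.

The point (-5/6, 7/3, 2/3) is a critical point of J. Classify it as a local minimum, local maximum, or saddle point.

The Hessian is constant: H = [[-6, -2, -2], [-2, -2, 0], [-2, 0, 2]].
Leading principal minors: Δ₁ = -6, Δ₂ = 8, Δ₃ = 24.
The minors fit neither the all-positive nor the alternating-sign pattern, so H is indefinite: a saddle point.

saddle point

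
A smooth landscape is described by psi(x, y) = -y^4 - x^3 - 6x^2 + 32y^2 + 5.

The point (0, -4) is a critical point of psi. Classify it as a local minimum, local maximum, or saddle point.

The mixed partial ∂²psi/∂x∂y is 0, so the Hessian at any point is diag(psi_xx, psi_yy) = diag(-6(x + 2), 4(-3y^2 + 16)).
At (0, -4): H = diag(-12, -128).
Both eigenvalues are negative, so H is negative definite: a local maximum.

local maximum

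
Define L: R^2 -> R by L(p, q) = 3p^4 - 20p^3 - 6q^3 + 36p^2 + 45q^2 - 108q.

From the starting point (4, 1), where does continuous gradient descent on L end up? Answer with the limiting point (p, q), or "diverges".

(3, 2)

L is separable, so gradient descent decouples: p follows -∂L/∂p, q follows -∂L/∂q.
∂L/∂p = 12p(p - 3)(p - 2); at p=4 this is 96, so p decreases.
∂L/∂q = -18(q - 3)(q - 2); at q=1 this is -36, so q increases.
p converges to its nearest critical value 3 (a local min of the p-part); q converges to 2. The iterate converges to (3, 2).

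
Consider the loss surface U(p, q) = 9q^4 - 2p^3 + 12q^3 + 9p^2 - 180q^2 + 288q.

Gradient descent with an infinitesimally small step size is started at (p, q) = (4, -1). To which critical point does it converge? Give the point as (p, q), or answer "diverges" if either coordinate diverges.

U is separable, so gradient descent decouples: p follows -∂U/∂p, q follows -∂U/∂q.
∂U/∂p = -6p(p - 3); at p=4 this is -24, so p increases.
∂U/∂q = 36(q - 2)(q - 1)(q + 4); at q=-1 this is 648, so q decreases.
The p-coordinate has no critical point in that direction and runs off to infinity.

diverges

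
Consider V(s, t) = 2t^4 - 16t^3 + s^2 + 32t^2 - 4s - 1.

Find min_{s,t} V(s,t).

V(s,t) separates as P(s) + Q(t) − 1, so its minimum is min P + min Q − 1.
P'(s) = 2s - 4 vanishes at s ∈ {2}; Q'(t) = 8t(t - 4)(t - 2) vanishes at t ∈ {0, 2, 4}.
Local minima of P (where P''>0): P(2)=-4. Local minima of Q: Q(0)=0, Q(4)=0.
So the global minimum of V is P(2) + Q(0) − 1 = -4 + 0 − 1 = -5, attained at (2, 0).

-5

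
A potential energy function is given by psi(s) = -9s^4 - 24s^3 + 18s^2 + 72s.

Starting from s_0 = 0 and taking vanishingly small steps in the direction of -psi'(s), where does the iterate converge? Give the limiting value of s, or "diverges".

psi'(s) = -36(s - 1)(s + 1)(s + 2), so psi'(0) = 72.
Gradient descent moves in the -psi' direction, i.e. s is decreasing.
The nearest critical point in that direction is s = -1, where psi'' = 72 > 0 (a local minimum). The iterate converges there.

-1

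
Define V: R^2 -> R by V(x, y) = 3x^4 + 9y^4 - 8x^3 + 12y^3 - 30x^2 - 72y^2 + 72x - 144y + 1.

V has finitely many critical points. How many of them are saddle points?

4

V separates as a function of x plus a function of y, so ∇V=0 decouples.
∂V/∂x = 12(x - 3)(x - 1)(x + 2) = 0 at x ∈ {-2, 1, 3}; ∂V/∂y = 36(y - 2)(y + 1)(y + 2) = 0 at y ∈ {-2, -1, 2}.
The Hessian is diagonal: diag(V_xx, V_yy). Second derivatives: V_xx(-2)=180, V_xx(1)=-72, V_xx(3)=120; V_yy(-2)=144, V_yy(-1)=-108, V_yy(2)=432.
Saddle points occur where the two diagonal entries have opposite signs: (-2, -1), (1, -2), (1, 2), (3, -1). Count: 4.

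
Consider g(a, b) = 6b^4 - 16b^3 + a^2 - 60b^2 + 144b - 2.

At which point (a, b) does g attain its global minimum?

g(a,b) separates as P(a) + Q(b) − 2, so its minimum is min P + min Q − 2.
P'(a) = 2a vanishes at a ∈ {0}; Q'(b) = 24(b - 3)(b - 1)(b + 2) vanishes at b ∈ {-2, 1, 3}.
Local minima of P (where P''>0): P(0)=0. Local minima of Q: Q(-2)=-304, Q(3)=-54.
So the global minimum of g is P(0) + Q(-2) − 2 = 0 − 304 − 2 = -306, attained at (0, -2).

(0, -2)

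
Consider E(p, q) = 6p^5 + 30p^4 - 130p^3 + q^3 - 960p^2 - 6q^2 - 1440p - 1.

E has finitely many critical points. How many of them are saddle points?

4

E separates as a function of p plus a function of q, so ∇E=0 decouples.
∂E/∂p = 30(p - 4)(p + 1)(p + 3)(p + 4) = 0 at p ∈ {-4, -3, -1, 4}; ∂E/∂q = 3q(q - 4) = 0 at q ∈ {0, 4}.
The Hessian is diagonal: diag(E_pp, E_qq). Second derivatives: E_pp(-4)=-720, E_pp(-3)=420, E_pp(-1)=-900, E_pp(4)=8400; E_qq(0)=-12, E_qq(4)=12.
Saddle points occur where the two diagonal entries have opposite signs: (-4, 4), (-3, 0), (-1, 4), (4, 0). Count: 4.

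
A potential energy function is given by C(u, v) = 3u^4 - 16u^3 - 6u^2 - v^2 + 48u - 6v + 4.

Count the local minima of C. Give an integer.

0

C separates as a function of u plus a function of v, so ∇C=0 decouples.
∂C/∂u = 12(u - 4)(u - 1)(u + 1) = 0 at u ∈ {-1, 1, 4}; ∂C/∂v = -2(v + 3) = 0 at v ∈ {-3}.
The Hessian is diagonal: diag(C_uu, C_vv). Second derivatives: C_uu(-1)=120, C_uu(1)=-72, C_uu(4)=180; C_vv(-3)=-2.
Local minima occur where both diagonal entries positive: none. Count: 0.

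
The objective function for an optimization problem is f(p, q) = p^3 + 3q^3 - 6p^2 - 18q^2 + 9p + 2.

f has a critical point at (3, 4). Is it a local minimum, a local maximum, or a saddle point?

local minimum

The mixed partial ∂²f/∂p∂q is 0, so the Hessian at any point is diag(f_pp, f_qq) = diag(6(p - 2), 18(q - 2)).
At (3, 4): H = diag(6, 36).
Both eigenvalues are positive, so H is positive definite: a local minimum.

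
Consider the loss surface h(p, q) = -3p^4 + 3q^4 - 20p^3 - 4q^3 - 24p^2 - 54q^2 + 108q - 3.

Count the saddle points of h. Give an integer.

5

h separates as a function of p plus a function of q, so ∇h=0 decouples.
∂h/∂p = -12p(p + 1)(p + 4) = 0 at p ∈ {-4, -1, 0}; ∂h/∂q = 12(q - 3)(q - 1)(q + 3) = 0 at q ∈ {-3, 1, 3}.
The Hessian is diagonal: diag(h_pp, h_qq). Second derivatives: h_pp(-4)=-144, h_pp(-1)=36, h_pp(0)=-48; h_qq(-3)=288, h_qq(1)=-96, h_qq(3)=144.
Saddle points occur where the two diagonal entries have opposite signs: (-4, -3), (-4, 3), (-1, 1), (0, -3), (0, 3). Count: 5.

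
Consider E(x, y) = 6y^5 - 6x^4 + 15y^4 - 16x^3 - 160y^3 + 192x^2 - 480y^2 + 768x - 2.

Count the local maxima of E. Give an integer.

E separates as a function of x plus a function of y, so ∇E=0 decouples.
∂E/∂x = -24(x - 4)(x + 2)(x + 4) = 0 at x ∈ {-4, -2, 4}; ∂E/∂y = 30y(y - 4)(y + 2)(y + 4) = 0 at y ∈ {-4, -2, 0, 4}.
The Hessian is diagonal: diag(E_xx, E_yy). Second derivatives: E_xx(-4)=-384, E_xx(-2)=288, E_xx(4)=-1152; E_yy(-4)=-1920, E_yy(-2)=720, E_yy(0)=-960, E_yy(4)=5760.
Local maxima occur where both diagonal entries negative: (-4, -4), (-4, 0), (4, -4), (4, 0). Count: 4.

4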